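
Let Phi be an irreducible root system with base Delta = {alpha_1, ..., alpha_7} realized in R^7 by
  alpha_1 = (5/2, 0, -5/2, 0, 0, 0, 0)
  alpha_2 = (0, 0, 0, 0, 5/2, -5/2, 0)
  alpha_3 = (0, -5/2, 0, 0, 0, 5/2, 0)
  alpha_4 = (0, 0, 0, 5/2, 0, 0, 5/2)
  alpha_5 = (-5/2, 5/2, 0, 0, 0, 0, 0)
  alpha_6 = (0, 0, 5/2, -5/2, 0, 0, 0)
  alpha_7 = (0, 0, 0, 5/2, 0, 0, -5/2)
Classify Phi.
D7

Compute the Cartan integers a_ij = 2(alpha_i, alpha_j)/(alpha_j, alpha_j); the resulting 7x7 Cartan matrix is
[[2, 0, 0, 0, -1, -1, 0], [0, 2, -1, 0, 0, 0, 0], [0, -1, 2, 0, -1, 0, 0], [0, 0, 0, 2, 0, -1, 0], [-1, 0, -1, 0, 2, 0, 0], [-1, 0, 0, -1, 0, 2, -1], [0, 0, 0, 0, 0, -1, 2]].
All simple roots have the same length, so the diagram is simply laced. The associated Dynkin diagram is a chain of 5 nodes with a fork of two nodes at one end (D_7), so the type is D_7 (the algebra so(14)).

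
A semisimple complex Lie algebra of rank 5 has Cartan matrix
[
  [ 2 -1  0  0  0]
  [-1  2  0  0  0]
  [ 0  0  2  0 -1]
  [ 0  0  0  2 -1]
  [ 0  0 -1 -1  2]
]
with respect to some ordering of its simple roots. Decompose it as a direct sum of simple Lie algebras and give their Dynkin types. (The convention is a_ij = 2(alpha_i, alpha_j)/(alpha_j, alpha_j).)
A_2 ⊕ A_3

The diagram associated to this matrix has two connected components: the simple roots {alpha_1, alpha_2} form a chain of 2 nodes with single edges (A_2), and {alpha_3, alpha_4, alpha_5} form a chain of 3 nodes with single edges (A_3). A semisimple Lie algebra decomposes uniquely as the direct sum of simple ideals, one per connected component of its Dynkin diagram, so g ≅ A_2 ⊕ A_3 (dimension 8 + 15 = 23).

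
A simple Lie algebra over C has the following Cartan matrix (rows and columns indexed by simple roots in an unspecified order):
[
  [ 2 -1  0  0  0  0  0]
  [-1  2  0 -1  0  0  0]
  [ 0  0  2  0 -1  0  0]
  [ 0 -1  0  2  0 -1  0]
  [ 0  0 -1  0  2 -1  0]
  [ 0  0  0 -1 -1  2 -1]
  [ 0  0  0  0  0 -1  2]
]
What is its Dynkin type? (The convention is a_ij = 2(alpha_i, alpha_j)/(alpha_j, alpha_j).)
E_7

The matrix has rank 7 with 2's on the diagonal. Reading the off-diagonal entries as Dynkin edges (a single edge where a_ij = a_ji = -1; a double or triple edge where a_ij * a_ji = 2 or 3), the diagram is a chain of 6 nodes with one extra node attached to the third node from one end (E_7). One simple-root ordering that puts it in standard form is (alpha_3, alpha_7, alpha_5, alpha_6, alpha_4, alpha_2, alpha_1). So the algebra is type E_7.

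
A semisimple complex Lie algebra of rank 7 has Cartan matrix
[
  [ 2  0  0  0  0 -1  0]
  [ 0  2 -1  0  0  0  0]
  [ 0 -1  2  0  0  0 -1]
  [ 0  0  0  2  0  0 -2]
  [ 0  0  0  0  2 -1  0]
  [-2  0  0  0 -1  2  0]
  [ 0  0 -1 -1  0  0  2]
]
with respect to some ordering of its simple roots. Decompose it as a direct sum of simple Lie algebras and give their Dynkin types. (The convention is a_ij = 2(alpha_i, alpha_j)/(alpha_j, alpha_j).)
B_3 (so(7)) ⊕ C_4 (sp(8))

The diagram associated to this matrix has two connected components: the simple roots {alpha_1, alpha_5, alpha_6} form a chain of 3 nodes with a double edge at one end; the terminal node there is the unique short simple root (B_3), and {alpha_2, alpha_3, alpha_4, alpha_7} form a chain of 4 nodes with a double edge at one end; the terminal node there is the unique long simple root (C_4). A semisimple Lie algebra decomposes uniquely as the direct sum of simple ideals, one per connected component of its Dynkin diagram, so g ≅ B_3 ⊕ C_4 (dimension 21 + 36 = 57).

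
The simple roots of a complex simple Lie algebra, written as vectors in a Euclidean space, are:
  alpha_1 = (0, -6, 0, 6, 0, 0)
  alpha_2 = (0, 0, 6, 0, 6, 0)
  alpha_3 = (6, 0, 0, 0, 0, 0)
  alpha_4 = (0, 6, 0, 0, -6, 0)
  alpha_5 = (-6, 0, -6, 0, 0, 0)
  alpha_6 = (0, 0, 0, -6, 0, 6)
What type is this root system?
B_6 (so(13))

Compute the Cartan integers a_ij = 2(alpha_i, alpha_j)/(alpha_j, alpha_j); the resulting 6x6 Cartan matrix is
[[2, 0, 0, -1, 0, -1], [0, 2, 0, -1, -1, 0], [0, 0, 2, 0, -1, 0], [-1, -1, 0, 2, 0, 0], [0, -1, -2, 0, 2, 0], [-1, 0, 0, 0, 0, 2]].
The roots have two lengths (squared-length ratio 2:1); the short ones are alpha_{3}. The associated Dynkin diagram is a chain of 6 nodes with a double edge at one end; the terminal node there is the unique short simple root (B_6), so the type is B_6 (the algebra so(13)).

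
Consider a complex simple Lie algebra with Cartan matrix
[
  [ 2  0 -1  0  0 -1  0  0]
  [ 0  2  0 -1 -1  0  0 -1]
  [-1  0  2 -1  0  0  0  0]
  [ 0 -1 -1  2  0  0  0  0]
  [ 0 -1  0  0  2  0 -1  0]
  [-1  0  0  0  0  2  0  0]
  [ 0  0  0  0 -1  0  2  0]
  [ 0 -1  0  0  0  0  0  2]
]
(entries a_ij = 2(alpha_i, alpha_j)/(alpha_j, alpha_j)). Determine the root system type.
E8

The matrix has rank 8 with 2's on the diagonal. Reading the off-diagonal entries as Dynkin edges (a single edge where a_ij = a_ji = -1; a double or triple edge where a_ij * a_ji = 2 or 3), the diagram is a chain of 7 nodes with one extra node attached to the third node from one end (E_8). One simple-root ordering that puts it in standard form is (alpha_7, alpha_8, alpha_5, alpha_2, alpha_4, alpha_3, alpha_1, alpha_6). So the algebra is type E_8.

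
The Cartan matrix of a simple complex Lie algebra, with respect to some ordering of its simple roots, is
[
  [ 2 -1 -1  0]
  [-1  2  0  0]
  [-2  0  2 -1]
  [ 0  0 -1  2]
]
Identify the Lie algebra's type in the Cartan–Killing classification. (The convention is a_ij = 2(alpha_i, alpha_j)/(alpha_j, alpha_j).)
F4

The matrix has rank 4 with 2's on the diagonal. Reading the off-diagonal entries as Dynkin edges (a single edge where a_ij = a_ji = -1; a double or triple edge where a_ij * a_ji = 2 or 3), the diagram is a chain of 4 nodes with a double edge between the middle two (F_4). One simple-root ordering that puts it in standard form is (alpha_4, alpha_3, alpha_1, alpha_2). So the algebra is type F_4.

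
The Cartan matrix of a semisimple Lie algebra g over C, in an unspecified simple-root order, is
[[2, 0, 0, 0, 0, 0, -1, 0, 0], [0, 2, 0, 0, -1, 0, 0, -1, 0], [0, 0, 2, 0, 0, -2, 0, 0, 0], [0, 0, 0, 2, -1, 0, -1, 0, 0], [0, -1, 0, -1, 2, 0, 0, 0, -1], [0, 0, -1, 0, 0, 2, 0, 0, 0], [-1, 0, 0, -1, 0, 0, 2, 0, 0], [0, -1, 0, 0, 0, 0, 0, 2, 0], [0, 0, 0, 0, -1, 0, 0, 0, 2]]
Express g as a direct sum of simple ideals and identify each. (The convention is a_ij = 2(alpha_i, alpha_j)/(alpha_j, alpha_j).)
The diagram associated to this matrix has two connected components: the simple roots {alpha_3, alpha_6} form a chain of 2 nodes with a double edge at one end; the terminal node there is the unique short simple root (B_2), and {alpha_1, alpha_2, alpha_4, alpha_5, alpha_7, alpha_8, alpha_9} form a chain of 6 nodes with one extra node attached to the third node from one end (E_7). A semisimple Lie algebra decomposes uniquely as the direct sum of simple ideals, one per connected component of its Dynkin diagram, so g ≅ B_2 ⊕ E_7 (dimension 10 + 133 = 143).

B2 ⊕ E7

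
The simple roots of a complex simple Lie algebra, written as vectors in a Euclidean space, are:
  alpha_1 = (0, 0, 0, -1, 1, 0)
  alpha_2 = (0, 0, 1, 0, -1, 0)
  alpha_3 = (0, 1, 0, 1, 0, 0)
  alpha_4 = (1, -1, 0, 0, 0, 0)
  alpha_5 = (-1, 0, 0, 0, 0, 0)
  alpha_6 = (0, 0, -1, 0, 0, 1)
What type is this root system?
type B_6

Compute the Cartan integers a_ij = 2(alpha_i, alpha_j)/(alpha_j, alpha_j); the resulting 6x6 Cartan matrix is
[[2, -1, -1, 0, 0, 0], [-1, 2, 0, 0, 0, -1], [-1, 0, 2, -1, 0, 0], [0, 0, -1, 2, -2, 0], [0, 0, 0, -1, 2, 0], [0, -1, 0, 0, 0, 2]].
The roots have two lengths (squared-length ratio 2:1); the short ones are alpha_{5}. The associated Dynkin diagram is a chain of 6 nodes with a double edge at one end; the terminal node there is the unique short simple root (B_6), so the type is B_6 (the algebra so(13)).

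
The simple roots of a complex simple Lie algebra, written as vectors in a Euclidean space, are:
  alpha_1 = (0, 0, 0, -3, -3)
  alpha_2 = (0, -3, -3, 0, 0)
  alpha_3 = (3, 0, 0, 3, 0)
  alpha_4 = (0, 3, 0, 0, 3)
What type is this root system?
A4

Compute the Cartan integers a_ij = 2(alpha_i, alpha_j)/(alpha_j, alpha_j); the resulting 4x4 Cartan matrix is
[[2, 0, -1, -1], [0, 2, 0, -1], [-1, 0, 2, 0], [-1, -1, 0, 2]].
All simple roots have the same length, so the diagram is simply laced. The associated Dynkin diagram is a chain of 4 nodes with single edges (A_4), so the type is A_4 (the algebra sl(5)).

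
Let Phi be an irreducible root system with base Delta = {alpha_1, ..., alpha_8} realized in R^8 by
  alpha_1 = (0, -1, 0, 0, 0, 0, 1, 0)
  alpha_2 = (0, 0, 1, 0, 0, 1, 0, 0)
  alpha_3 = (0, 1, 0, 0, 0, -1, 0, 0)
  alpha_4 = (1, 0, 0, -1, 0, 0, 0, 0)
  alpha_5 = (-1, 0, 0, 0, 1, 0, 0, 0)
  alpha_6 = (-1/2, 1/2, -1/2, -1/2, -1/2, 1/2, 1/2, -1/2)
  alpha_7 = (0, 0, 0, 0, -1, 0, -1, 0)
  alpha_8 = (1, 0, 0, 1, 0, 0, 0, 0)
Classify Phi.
Compute the Cartan integers a_ij = 2(alpha_i, alpha_j)/(alpha_j, alpha_j); the resulting 8x8 Cartan matrix is
[[2, 0, -1, 0, 0, 0, -1, 0], [0, 2, -1, 0, 0, 0, 0, 0], [-1, -1, 2, 0, 0, 0, 0, 0], [0, 0, 0, 2, -1, 0, 0, 0], [0, 0, 0, -1, 2, 0, -1, -1], [0, 0, 0, 0, 0, 2, 0, -1], [-1, 0, 0, 0, -1, 0, 2, 0], [0, 0, 0, 0, -1, -1, 0, 2]].
All simple roots have the same length, so the diagram is simply laced. The associated Dynkin diagram is a chain of 7 nodes with one extra node attached to the third node from one end (E_8), so the type is E_8.

type E_8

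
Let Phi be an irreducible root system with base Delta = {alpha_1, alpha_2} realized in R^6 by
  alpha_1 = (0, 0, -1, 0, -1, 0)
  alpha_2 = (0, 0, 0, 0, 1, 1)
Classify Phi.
Compute the Cartan integers a_ij = 2(alpha_i, alpha_j)/(alpha_j, alpha_j); the resulting 2x2 Cartan matrix is
[[2, -1], [-1, 2]].
All simple roots have the same length, so the diagram is simply laced. The associated Dynkin diagram is a chain of 2 nodes with single edges (A_2), so the type is A_2 (the algebra sl(3)).

A_2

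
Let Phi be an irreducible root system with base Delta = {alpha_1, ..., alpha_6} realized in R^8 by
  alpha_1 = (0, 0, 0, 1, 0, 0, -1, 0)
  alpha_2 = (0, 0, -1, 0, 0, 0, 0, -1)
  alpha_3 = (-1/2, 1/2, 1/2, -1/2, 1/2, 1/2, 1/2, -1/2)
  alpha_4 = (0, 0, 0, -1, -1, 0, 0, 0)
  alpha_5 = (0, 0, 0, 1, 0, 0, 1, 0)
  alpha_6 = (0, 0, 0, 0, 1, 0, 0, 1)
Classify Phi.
Compute the Cartan integers a_ij = 2(alpha_i, alpha_j)/(alpha_j, alpha_j); the resulting 6x6 Cartan matrix is
[[2, 0, -1, -1, 0, 0], [0, 2, 0, 0, 0, -1], [-1, 0, 2, 0, 0, 0], [-1, 0, 0, 2, -1, -1], [0, 0, 0, -1, 2, 0], [0, -1, 0, -1, 0, 2]].
All simple roots have the same length, so the diagram is simply laced. The associated Dynkin diagram is a chain of 5 nodes with one extra node attached to the third node from one end (E_6), so the type is E_6.

E6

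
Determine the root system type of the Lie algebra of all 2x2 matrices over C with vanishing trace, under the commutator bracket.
A1

This is sl(2), which has dimension 2^2 - 1 = 3 and rank 2 - 1 = 1 (a Cartan subalgebra is the diagonal traceless matrices). In the classification of classical Lie algebras, the special linear algebra sl(n+1) has type A_n; here n = 1, so the Dynkin diagram is a chain of 1 nodes with single edges (A_1). Hence the type is A_1.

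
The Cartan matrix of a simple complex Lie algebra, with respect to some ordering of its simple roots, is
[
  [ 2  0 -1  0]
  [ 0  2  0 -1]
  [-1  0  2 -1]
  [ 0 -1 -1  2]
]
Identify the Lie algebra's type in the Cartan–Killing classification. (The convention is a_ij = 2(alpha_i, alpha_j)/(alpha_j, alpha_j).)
The matrix has rank 4 with 2's on the diagonal. Reading the off-diagonal entries as Dynkin edges (a single edge where a_ij = a_ji = -1; a double or triple edge where a_ij * a_ji = 2 or 3), the diagram is a chain of 4 nodes with single edges (A_4). One simple-root ordering that puts it in standard form is (alpha_2, alpha_4, alpha_3, alpha_1). So the algebra is type A_4, i.e. sl(5).

A_4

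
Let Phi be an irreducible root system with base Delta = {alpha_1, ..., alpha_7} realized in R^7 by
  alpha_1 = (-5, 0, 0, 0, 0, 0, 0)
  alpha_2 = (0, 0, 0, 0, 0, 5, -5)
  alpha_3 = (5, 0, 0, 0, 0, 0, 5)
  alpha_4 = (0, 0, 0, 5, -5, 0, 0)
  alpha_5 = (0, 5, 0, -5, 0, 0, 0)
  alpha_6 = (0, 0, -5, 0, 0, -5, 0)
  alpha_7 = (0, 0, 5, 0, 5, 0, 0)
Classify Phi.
Compute the Cartan integers a_ij = 2(alpha_i, alpha_j)/(alpha_j, alpha_j); the resulting 7x7 Cartan matrix is
[[2, 0, -1, 0, 0, 0, 0], [0, 2, -1, 0, 0, -1, 0], [-2, -1, 2, 0, 0, 0, 0], [0, 0, 0, 2, -1, 0, -1], [0, 0, 0, -1, 2, 0, 0], [0, -1, 0, 0, 0, 2, -1], [0, 0, 0, -1, 0, -1, 2]].
The roots have two lengths (squared-length ratio 2:1); the short ones are alpha_{1}. The associated Dynkin diagram is a chain of 7 nodes with a double edge at one end; the terminal node there is the unique short simple root (B_7), so the type is B_7 (the algebra so(15)).

B7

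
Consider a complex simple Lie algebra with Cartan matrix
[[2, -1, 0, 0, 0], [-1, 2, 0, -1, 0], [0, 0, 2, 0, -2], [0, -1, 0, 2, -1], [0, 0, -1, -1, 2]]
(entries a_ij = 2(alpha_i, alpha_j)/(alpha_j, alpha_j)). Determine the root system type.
C5

The matrix has rank 5 with 2's on the diagonal. Reading the off-diagonal entries as Dynkin edges (a single edge where a_ij = a_ji = -1; a double or triple edge where a_ij * a_ji = 2 or 3), the diagram is a chain of 5 nodes with a double edge at one end; the terminal node there is the unique long simple root (C_5). One simple-root ordering that puts it in standard form is (alpha_1, alpha_2, alpha_4, alpha_5, alpha_3). So the algebra is type C_5, i.e. sp(10).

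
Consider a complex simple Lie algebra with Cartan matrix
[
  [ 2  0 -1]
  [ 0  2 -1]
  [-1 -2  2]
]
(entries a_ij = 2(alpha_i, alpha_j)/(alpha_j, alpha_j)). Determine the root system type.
The matrix has rank 3 with 2's on the diagonal. Reading the off-diagonal entries as Dynkin edges (a single edge where a_ij = a_ji = -1; a double or triple edge where a_ij * a_ji = 2 or 3), the diagram is a chain of 3 nodes with a double edge at one end; the terminal node there is the unique short simple root (B_3). One simple-root ordering that puts it in standard form is (alpha_1, alpha_3, alpha_2). So the algebra is type B_3, i.e. so(7).

B_3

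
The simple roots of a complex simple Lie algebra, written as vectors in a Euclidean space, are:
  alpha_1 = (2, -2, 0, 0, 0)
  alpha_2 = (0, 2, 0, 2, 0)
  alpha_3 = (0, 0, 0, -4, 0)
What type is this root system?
Compute the Cartan integers a_ij = 2(alpha_i, alpha_j)/(alpha_j, alpha_j); the resulting 3x3 Cartan matrix is
[[2, -1, 0], [-1, 2, -1], [0, -2, 2]].
The roots have two lengths (squared-length ratio 2:1); the short ones are alpha_{1,2}. The associated Dynkin diagram is a chain of 3 nodes with a double edge at one end; the terminal node there is the unique long simple root (C_3), so the type is C_3 (the algebra sp(6)).

C_3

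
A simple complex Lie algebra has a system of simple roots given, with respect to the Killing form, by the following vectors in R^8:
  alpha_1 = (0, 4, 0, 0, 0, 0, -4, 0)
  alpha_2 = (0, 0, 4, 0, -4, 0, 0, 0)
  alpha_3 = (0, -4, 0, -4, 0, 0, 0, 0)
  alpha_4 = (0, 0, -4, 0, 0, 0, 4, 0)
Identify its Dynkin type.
Compute the Cartan integers a_ij = 2(alpha_i, alpha_j)/(alpha_j, alpha_j); the resulting 4x4 Cartan matrix is
[[2, 0, -1, -1], [0, 2, 0, -1], [-1, 0, 2, 0], [-1, -1, 0, 2]].
All simple roots have the same length, so the diagram is simply laced. The associated Dynkin diagram is a chain of 4 nodes with single edges (A_4), so the type is A_4 (the algebra sl(5)).

A_4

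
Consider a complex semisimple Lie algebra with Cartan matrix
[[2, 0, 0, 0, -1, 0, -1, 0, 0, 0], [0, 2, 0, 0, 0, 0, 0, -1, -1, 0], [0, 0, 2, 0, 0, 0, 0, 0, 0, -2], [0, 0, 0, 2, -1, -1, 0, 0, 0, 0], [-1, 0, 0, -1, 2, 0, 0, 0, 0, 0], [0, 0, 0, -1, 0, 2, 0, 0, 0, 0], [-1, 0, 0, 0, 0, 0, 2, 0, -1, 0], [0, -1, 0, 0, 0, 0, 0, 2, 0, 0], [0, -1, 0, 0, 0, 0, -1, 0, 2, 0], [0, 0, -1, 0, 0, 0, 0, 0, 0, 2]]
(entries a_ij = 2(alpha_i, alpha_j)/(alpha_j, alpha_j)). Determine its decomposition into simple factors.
A8 + B2

The diagram associated to this matrix has two connected components: the simple roots {alpha_1, alpha_2, alpha_4, alpha_5, alpha_6, alpha_7, alpha_8, alpha_9} form a chain of 8 nodes with single edges (A_8), and {alpha_3, alpha_10} form a chain of 2 nodes with a double edge at one end; the terminal node there is the unique short simple root (B_2). A semisimple Lie algebra decomposes uniquely as the direct sum of simple ideals, one per connected component of its Dynkin diagram, so g ≅ A_8 ⊕ B_2 (dimension 80 + 10 = 90).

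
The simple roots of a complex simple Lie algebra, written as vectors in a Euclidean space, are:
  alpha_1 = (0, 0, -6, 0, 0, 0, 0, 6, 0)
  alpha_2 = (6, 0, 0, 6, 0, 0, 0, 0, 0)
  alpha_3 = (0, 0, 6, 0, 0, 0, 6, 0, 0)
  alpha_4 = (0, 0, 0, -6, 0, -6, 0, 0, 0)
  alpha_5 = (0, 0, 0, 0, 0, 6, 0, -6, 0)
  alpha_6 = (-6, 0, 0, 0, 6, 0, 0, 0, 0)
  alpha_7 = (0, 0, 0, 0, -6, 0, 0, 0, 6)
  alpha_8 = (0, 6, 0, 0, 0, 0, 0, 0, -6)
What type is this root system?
A8

Compute the Cartan integers a_ij = 2(alpha_i, alpha_j)/(alpha_j, alpha_j); the resulting 8x8 Cartan matrix is
[[2, 0, -1, 0, -1, 0, 0, 0], [0, 2, 0, -1, 0, -1, 0, 0], [-1, 0, 2, 0, 0, 0, 0, 0], [0, -1, 0, 2, -1, 0, 0, 0], [-1, 0, 0, -1, 2, 0, 0, 0], [0, -1, 0, 0, 0, 2, -1, 0], [0, 0, 0, 0, 0, -1, 2, -1], [0, 0, 0, 0, 0, 0, -1, 2]].
All simple roots have the same length, so the diagram is simply laced. The associated Dynkin diagram is a chain of 8 nodes with single edges (A_8), so the type is A_8 (the algebra sl(9)).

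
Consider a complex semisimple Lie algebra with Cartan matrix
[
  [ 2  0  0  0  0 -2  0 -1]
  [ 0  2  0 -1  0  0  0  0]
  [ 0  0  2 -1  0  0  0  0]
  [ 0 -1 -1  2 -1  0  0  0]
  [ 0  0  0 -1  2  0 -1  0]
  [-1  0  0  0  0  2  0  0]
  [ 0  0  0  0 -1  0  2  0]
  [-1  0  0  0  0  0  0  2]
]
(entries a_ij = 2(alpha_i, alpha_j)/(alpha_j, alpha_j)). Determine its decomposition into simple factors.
type B_3 + type D_5

The diagram associated to this matrix has two connected components: the simple roots {alpha_1, alpha_6, alpha_8} form a chain of 3 nodes with a double edge at one end; the terminal node there is the unique short simple root (B_3), and {alpha_2, alpha_3, alpha_4, alpha_5, alpha_7} form a chain of 3 nodes with a fork of two nodes at one end (D_5). A semisimple Lie algebra decomposes uniquely as the direct sum of simple ideals, one per connected component of its Dynkin diagram, so g ≅ B_3 ⊕ D_5 (dimension 21 + 45 = 66).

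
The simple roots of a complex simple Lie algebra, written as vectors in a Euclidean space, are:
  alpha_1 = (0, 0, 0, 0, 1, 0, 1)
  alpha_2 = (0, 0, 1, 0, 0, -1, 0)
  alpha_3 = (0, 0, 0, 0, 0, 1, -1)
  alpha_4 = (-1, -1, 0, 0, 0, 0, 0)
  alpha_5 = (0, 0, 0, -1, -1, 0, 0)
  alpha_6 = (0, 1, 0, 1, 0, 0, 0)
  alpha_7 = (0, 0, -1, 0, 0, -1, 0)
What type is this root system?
D_7 (so(14))

Compute the Cartan integers a_ij = 2(alpha_i, alpha_j)/(alpha_j, alpha_j); the resulting 7x7 Cartan matrix is
[[2, 0, -1, 0, -1, 0, 0], [0, 2, -1, 0, 0, 0, 0], [-1, -1, 2, 0, 0, 0, -1], [0, 0, 0, 2, 0, -1, 0], [-1, 0, 0, 0, 2, -1, 0], [0, 0, 0, -1, -1, 2, 0], [0, 0, -1, 0, 0, 0, 2]].
All simple roots have the same length, so the diagram is simply laced. The associated Dynkin diagram is a chain of 5 nodes with a fork of two nodes at one end (D_7), so the type is D_7 (the algebra so(14)).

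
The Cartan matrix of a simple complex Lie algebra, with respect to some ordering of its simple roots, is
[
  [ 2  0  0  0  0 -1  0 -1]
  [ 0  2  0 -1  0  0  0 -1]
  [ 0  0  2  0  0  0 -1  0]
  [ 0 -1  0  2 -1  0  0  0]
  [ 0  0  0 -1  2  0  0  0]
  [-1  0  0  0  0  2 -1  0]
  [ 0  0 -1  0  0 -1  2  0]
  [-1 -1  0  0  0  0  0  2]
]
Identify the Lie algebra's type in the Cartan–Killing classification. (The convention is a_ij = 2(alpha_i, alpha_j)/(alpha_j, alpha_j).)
The matrix has rank 8 with 2's on the diagonal. Reading the off-diagonal entries as Dynkin edges (a single edge where a_ij = a_ji = -1; a double or triple edge where a_ij * a_ji = 2 or 3), the diagram is a chain of 8 nodes with single edges (A_8). One simple-root ordering that puts it in standard form is (alpha_5, alpha_4, alpha_2, alpha_8, alpha_1, alpha_6, alpha_7, alpha_3). So the algebra is type A_8, i.e. sl(9).

A_8 (sl(9))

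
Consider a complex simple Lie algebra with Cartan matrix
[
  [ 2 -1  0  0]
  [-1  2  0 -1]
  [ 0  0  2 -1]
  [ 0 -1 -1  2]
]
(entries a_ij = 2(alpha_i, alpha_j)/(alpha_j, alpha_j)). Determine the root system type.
A4

The matrix has rank 4 with 2's on the diagonal. Reading the off-diagonal entries as Dynkin edges (a single edge where a_ij = a_ji = -1; a double or triple edge where a_ij * a_ji = 2 or 3), the diagram is a chain of 4 nodes with single edges (A_4). One simple-root ordering that puts it in standard form is (alpha_3, alpha_4, alpha_2, alpha_1). So the algebra is type A_4, i.e. sl(5).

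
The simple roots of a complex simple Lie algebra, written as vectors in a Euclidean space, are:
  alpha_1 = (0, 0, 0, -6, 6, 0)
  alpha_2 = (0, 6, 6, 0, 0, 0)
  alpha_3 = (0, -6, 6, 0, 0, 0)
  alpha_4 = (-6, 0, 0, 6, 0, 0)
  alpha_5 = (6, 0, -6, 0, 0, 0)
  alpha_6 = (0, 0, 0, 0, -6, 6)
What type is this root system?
Compute the Cartan integers a_ij = 2(alpha_i, alpha_j)/(alpha_j, alpha_j); the resulting 6x6 Cartan matrix is
[[2, 0, 0, -1, 0, -1], [0, 2, 0, 0, -1, 0], [0, 0, 2, 0, -1, 0], [-1, 0, 0, 2, -1, 0], [0, -1, -1, -1, 2, 0], [-1, 0, 0, 0, 0, 2]].
All simple roots have the same length, so the diagram is simply laced. The associated Dynkin diagram is a chain of 4 nodes with a fork of two nodes at one end (D_6), so the type is D_6 (the algebra so(12)).

D_6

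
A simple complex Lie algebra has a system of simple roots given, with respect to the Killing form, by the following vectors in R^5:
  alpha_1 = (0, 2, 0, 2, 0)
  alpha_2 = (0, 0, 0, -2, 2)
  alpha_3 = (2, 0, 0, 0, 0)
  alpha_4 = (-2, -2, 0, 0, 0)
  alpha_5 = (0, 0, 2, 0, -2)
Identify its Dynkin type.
Compute the Cartan integers a_ij = 2(alpha_i, alpha_j)/(alpha_j, alpha_j); the resulting 5x5 Cartan matrix is
[[2, -1, 0, -1, 0], [-1, 2, 0, 0, -1], [0, 0, 2, -1, 0], [-1, 0, -2, 2, 0], [0, -1, 0, 0, 2]].
The roots have two lengths (squared-length ratio 2:1); the short ones are alpha_{3}. The associated Dynkin diagram is a chain of 5 nodes with a double edge at one end; the terminal node there is the unique short simple root (B_5), so the type is B_5 (the algebra so(11)).

B_5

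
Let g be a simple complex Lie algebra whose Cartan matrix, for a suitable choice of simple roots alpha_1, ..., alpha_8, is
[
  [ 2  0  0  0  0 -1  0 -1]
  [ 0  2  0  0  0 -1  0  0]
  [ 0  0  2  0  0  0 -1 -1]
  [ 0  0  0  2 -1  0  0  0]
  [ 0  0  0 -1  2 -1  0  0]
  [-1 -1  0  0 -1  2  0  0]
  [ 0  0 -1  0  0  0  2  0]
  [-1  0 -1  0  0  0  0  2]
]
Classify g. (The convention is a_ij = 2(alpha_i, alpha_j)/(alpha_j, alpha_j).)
The matrix has rank 8 with 2's on the diagonal. Reading the off-diagonal entries as Dynkin edges (a single edge where a_ij = a_ji = -1; a double or triple edge where a_ij * a_ji = 2 or 3), the diagram is a chain of 7 nodes with one extra node attached to the third node from one end (E_8). One simple-root ordering that puts it in standard form is (alpha_4, alpha_2, alpha_5, alpha_6, alpha_1, alpha_8, alpha_3, alpha_7). So the algebra is type E_8.

E8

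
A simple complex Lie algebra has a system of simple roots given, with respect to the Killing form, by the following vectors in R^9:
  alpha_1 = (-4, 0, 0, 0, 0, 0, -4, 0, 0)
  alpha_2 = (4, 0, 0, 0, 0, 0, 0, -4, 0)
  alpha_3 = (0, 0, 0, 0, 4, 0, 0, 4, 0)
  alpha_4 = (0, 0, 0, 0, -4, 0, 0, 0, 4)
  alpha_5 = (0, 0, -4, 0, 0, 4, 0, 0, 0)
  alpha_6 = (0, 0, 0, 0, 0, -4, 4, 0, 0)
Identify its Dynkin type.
A6

Compute the Cartan integers a_ij = 2(alpha_i, alpha_j)/(alpha_j, alpha_j); the resulting 6x6 Cartan matrix is
[[2, -1, 0, 0, 0, -1], [-1, 2, -1, 0, 0, 0], [0, -1, 2, -1, 0, 0], [0, 0, -1, 2, 0, 0], [0, 0, 0, 0, 2, -1], [-1, 0, 0, 0, -1, 2]].
All simple roots have the same length, so the diagram is simply laced. The associated Dynkin diagram is a chain of 6 nodes with single edges (A_6), so the type is A_6 (the algebra sl(7)).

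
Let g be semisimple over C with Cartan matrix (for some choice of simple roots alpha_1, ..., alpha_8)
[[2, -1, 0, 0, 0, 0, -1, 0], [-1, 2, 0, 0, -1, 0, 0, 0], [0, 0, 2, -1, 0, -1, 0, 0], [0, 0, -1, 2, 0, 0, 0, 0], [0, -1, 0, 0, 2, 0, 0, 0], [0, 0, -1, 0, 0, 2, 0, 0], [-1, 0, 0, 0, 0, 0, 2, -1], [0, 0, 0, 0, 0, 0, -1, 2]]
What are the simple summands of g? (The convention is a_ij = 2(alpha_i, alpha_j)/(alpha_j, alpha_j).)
The diagram associated to this matrix has two connected components: the simple roots {alpha_3, alpha_4, alpha_6} form a chain of 3 nodes with single edges (A_3), and {alpha_1, alpha_2, alpha_5, alpha_7, alpha_8} form a chain of 5 nodes with single edges (A_5). A semisimple Lie algebra decomposes uniquely as the direct sum of simple ideals, one per connected component of its Dynkin diagram, so g ≅ A_3 ⊕ A_5 (dimension 15 + 35 = 50).

type A_3 ⊕ type A_5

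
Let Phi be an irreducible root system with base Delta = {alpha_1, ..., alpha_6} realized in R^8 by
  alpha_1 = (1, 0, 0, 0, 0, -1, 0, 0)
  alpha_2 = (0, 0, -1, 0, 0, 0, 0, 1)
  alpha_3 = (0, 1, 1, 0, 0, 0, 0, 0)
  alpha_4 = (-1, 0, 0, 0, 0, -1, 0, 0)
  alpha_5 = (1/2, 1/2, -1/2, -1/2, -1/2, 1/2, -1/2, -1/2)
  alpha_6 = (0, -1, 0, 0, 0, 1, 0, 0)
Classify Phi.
Compute the Cartan integers a_ij = 2(alpha_i, alpha_j)/(alpha_j, alpha_j); the resulting 6x6 Cartan matrix is
[[2, 0, 0, 0, 0, -1], [0, 2, -1, 0, 0, 0], [0, -1, 2, 0, 0, -1], [0, 0, 0, 2, -1, -1], [0, 0, 0, -1, 2, 0], [-1, 0, -1, -1, 0, 2]].
All simple roots have the same length, so the diagram is simply laced. The associated Dynkin diagram is a chain of 5 nodes with one extra node attached to the third node from one end (E_6), so the type is E_6.

E6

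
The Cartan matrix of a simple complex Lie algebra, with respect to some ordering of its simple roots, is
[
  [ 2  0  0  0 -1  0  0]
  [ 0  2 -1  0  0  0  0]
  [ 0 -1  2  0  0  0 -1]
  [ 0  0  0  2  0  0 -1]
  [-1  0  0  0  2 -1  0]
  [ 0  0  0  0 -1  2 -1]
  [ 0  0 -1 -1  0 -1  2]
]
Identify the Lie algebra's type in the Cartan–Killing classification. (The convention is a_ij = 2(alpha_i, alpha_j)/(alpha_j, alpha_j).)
E_7

The matrix has rank 7 with 2's on the diagonal. Reading the off-diagonal entries as Dynkin edges (a single edge where a_ij = a_ji = -1; a double or triple edge where a_ij * a_ji = 2 or 3), the diagram is a chain of 6 nodes with one extra node attached to the third node from one end (E_7). One simple-root ordering that puts it in standard form is (alpha_2, alpha_4, alpha_3, alpha_7, alpha_6, alpha_5, alpha_1). So the algebra is type E_7.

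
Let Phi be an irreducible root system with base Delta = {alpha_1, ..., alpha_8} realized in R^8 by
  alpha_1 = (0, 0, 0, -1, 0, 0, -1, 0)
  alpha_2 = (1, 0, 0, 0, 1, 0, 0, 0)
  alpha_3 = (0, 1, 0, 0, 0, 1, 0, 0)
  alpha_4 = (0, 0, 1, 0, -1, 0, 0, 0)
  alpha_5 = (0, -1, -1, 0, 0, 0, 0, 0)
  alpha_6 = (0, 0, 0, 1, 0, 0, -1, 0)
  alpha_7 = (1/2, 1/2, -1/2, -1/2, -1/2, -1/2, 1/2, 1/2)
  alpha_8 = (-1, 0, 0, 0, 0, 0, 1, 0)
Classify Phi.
Compute the Cartan integers a_ij = 2(alpha_i, alpha_j)/(alpha_j, alpha_j); the resulting 8x8 Cartan matrix is
[[2, 0, 0, 0, 0, 0, 0, -1], [0, 2, 0, -1, 0, 0, 0, -1], [0, 0, 2, 0, -1, 0, 0, 0], [0, -1, 0, 2, -1, 0, 0, 0], [0, 0, -1, -1, 2, 0, 0, 0], [0, 0, 0, 0, 0, 2, -1, -1], [0, 0, 0, 0, 0, -1, 2, 0], [-1, -1, 0, 0, 0, -1, 0, 2]].
All simple roots have the same length, so the diagram is simply laced. The associated Dynkin diagram is a chain of 7 nodes with one extra node attached to the third node from one end (E_8), so the type is E_8.

E8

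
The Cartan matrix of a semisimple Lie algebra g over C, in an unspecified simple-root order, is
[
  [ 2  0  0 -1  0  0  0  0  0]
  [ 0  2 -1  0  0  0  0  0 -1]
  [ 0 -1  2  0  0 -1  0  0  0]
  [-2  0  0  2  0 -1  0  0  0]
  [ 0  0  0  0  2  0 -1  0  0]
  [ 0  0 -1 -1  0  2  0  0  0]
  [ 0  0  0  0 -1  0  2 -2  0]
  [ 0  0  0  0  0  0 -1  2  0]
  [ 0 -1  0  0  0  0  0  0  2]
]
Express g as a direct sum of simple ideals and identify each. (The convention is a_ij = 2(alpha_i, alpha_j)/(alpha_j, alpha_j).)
type B_3 + type B_6

The diagram associated to this matrix has two connected components: the simple roots {alpha_5, alpha_7, alpha_8} form a chain of 3 nodes with a double edge at one end; the terminal node there is the unique short simple root (B_3), and {alpha_1, alpha_2, alpha_3, alpha_4, alpha_6, alpha_9} form a chain of 6 nodes with a double edge at one end; the terminal node there is the unique short simple root (B_6). A semisimple Lie algebra decomposes uniquely as the direct sum of simple ideals, one per connected component of its Dynkin diagram, so g ≅ B_3 ⊕ B_6 (dimension 21 + 78 = 99).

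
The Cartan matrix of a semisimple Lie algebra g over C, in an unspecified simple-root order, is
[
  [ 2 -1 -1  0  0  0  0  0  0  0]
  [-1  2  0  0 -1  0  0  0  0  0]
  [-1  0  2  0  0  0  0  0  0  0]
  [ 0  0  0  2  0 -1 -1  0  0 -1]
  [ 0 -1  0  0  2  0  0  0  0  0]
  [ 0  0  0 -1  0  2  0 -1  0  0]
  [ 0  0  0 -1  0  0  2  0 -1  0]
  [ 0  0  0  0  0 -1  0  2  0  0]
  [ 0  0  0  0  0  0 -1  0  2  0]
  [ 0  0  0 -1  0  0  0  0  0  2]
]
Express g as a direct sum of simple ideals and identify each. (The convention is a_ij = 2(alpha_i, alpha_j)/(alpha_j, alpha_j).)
The diagram associated to this matrix has two connected components: the simple roots {alpha_1, alpha_2, alpha_3, alpha_5} form a chain of 4 nodes with single edges (A_4), and {alpha_4, alpha_6, alpha_7, alpha_8, alpha_9, alpha_10} form a chain of 5 nodes with one extra node attached to the third node from one end (E_6). A semisimple Lie algebra decomposes uniquely as the direct sum of simple ideals, one per connected component of its Dynkin diagram, so g ≅ A_4 ⊕ E_6 (dimension 24 + 78 = 102).

A4 + E6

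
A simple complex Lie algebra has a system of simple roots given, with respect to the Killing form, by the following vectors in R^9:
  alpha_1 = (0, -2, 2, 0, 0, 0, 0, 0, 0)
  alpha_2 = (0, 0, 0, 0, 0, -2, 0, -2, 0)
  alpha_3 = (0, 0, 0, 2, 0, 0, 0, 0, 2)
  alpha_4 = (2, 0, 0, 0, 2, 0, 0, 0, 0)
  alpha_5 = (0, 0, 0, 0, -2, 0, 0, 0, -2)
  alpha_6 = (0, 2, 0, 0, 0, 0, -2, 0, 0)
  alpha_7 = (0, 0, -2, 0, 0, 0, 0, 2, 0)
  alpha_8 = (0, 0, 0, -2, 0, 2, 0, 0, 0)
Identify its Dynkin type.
A8

Compute the Cartan integers a_ij = 2(alpha_i, alpha_j)/(alpha_j, alpha_j); the resulting 8x8 Cartan matrix is
[[2, 0, 0, 0, 0, -1, -1, 0], [0, 2, 0, 0, 0, 0, -1, -1], [0, 0, 2, 0, -1, 0, 0, -1], [0, 0, 0, 2, -1, 0, 0, 0], [0, 0, -1, -1, 2, 0, 0, 0], [-1, 0, 0, 0, 0, 2, 0, 0], [-1, -1, 0, 0, 0, 0, 2, 0], [0, -1, -1, 0, 0, 0, 0, 2]].
All simple roots have the same length, so the diagram is simply laced. The associated Dynkin diagram is a chain of 8 nodes with single edges (A_8), so the type is A_8 (the algebra sl(9)).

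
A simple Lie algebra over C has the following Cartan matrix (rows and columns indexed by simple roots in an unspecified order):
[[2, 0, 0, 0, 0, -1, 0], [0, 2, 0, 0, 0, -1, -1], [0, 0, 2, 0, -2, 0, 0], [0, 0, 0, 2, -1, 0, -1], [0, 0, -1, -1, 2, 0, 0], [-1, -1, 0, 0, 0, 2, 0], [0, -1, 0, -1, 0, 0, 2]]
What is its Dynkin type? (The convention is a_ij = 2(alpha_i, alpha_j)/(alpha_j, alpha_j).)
C_7 (sp(14))

The matrix has rank 7 with 2's on the diagonal. Reading the off-diagonal entries as Dynkin edges (a single edge where a_ij = a_ji = -1; a double or triple edge where a_ij * a_ji = 2 or 3), the diagram is a chain of 7 nodes with a double edge at one end; the terminal node there is the unique long simple root (C_7). One simple-root ordering that puts it in standard form is (alpha_1, alpha_6, alpha_2, alpha_7, alpha_4, alpha_5, alpha_3). So the algebra is type C_7, i.e. sp(14).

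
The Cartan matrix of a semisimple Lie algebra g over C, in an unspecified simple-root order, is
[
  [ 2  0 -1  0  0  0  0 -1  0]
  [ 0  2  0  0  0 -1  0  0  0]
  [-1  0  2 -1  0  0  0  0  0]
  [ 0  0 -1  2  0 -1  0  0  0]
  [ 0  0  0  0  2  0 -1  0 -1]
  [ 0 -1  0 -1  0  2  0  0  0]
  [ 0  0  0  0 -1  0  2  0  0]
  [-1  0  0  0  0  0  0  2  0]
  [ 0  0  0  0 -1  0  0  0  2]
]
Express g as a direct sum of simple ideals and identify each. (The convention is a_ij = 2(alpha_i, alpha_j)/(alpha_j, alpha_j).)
The diagram associated to this matrix has two connected components: the simple roots {alpha_5, alpha_7, alpha_9} form a chain of 3 nodes with single edges (A_3), and {alpha_1, alpha_2, alpha_3, alpha_4, alpha_6, alpha_8} form a chain of 6 nodes with single edges (A_6). A semisimple Lie algebra decomposes uniquely as the direct sum of simple ideals, one per connected component of its Dynkin diagram, so g ≅ A_3 ⊕ A_6 (dimension 15 + 48 = 63).

A_3 + A_6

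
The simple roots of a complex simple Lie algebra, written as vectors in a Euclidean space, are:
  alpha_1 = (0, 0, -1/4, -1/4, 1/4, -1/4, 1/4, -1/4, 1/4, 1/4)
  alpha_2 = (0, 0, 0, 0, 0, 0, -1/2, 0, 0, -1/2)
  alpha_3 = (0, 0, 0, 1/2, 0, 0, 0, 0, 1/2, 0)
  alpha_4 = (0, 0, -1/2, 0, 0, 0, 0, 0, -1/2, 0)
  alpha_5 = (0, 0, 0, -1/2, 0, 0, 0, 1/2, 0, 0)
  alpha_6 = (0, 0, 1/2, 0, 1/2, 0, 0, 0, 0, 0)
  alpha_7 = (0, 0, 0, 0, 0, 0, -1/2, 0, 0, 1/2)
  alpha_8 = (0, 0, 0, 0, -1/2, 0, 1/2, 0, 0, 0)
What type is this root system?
E_8

Compute the Cartan integers a_ij = 2(alpha_i, alpha_j)/(alpha_j, alpha_j); the resulting 8x8 Cartan matrix is
[[2, -1, 0, 0, 0, 0, 0, 0], [-1, 2, 0, 0, 0, 0, 0, -1], [0, 0, 2, -1, -1, 0, 0, 0], [0, 0, -1, 2, 0, -1, 0, 0], [0, 0, -1, 0, 2, 0, 0, 0], [0, 0, 0, -1, 0, 2, 0, -1], [0, 0, 0, 0, 0, 0, 2, -1], [0, -1, 0, 0, 0, -1, -1, 2]].
All simple roots have the same length, so the diagram is simply laced. The associated Dynkin diagram is a chain of 7 nodes with one extra node attached to the third node from one end (E_8), so the type is E_8.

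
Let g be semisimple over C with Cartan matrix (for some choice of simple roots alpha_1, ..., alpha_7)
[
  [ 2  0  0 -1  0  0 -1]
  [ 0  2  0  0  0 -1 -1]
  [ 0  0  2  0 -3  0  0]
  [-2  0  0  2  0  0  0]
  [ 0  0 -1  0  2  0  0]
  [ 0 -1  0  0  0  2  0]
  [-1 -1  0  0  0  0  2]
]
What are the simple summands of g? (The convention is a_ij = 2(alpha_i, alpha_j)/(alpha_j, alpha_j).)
C_5 (sp(10)) + G_2

The diagram associated to this matrix has two connected components: the simple roots {alpha_1, alpha_2, alpha_4, alpha_6, alpha_7} form a chain of 5 nodes with a double edge at one end; the terminal node there is the unique long simple root (C_5), and {alpha_3, alpha_5} form two nodes joined by a triple edge (G_2). A semisimple Lie algebra decomposes uniquely as the direct sum of simple ideals, one per connected component of its Dynkin diagram, so g ≅ C_5 ⊕ G_2 (dimension 55 + 14 = 69).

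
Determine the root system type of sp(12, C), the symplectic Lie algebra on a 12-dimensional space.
This is sp(12), which has dimension 12(12+1)/2 = 78 and rank 12/2 = 6. In the classification of classical Lie algebras, the symplectic algebra sp(2n) has type C_n; here n = 6, so the Dynkin diagram is a chain of 6 nodes with a double edge at one end; the terminal node there is the unique long simple root (C_6). Hence the type is C_6.

C_6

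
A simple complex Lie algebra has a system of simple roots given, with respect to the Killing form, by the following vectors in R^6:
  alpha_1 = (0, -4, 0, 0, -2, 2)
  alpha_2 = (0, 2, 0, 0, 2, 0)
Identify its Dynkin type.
type G_2

Compute the Cartan integers a_ij = 2(alpha_i, alpha_j)/(alpha_j, alpha_j); the resulting 2x2 Cartan matrix is
[[2, -3], [-1, 2]].
The roots have two lengths (squared-length ratio 3:1); the short ones are alpha_{2}. The associated Dynkin diagram is two nodes joined by a triple edge (G_2), so the type is G_2.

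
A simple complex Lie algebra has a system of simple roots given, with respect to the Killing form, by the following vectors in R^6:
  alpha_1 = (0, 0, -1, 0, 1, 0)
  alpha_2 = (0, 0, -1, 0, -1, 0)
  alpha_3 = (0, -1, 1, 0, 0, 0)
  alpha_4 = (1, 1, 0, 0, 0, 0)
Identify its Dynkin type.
D4

Compute the Cartan integers a_ij = 2(alpha_i, alpha_j)/(alpha_j, alpha_j); the resulting 4x4 Cartan matrix is
[[2, 0, -1, 0], [0, 2, -1, 0], [-1, -1, 2, -1], [0, 0, -1, 2]].
All simple roots have the same length, so the diagram is simply laced. The associated Dynkin diagram is a chain of 2 nodes with a fork of two nodes at one end (D_4), so the type is D_4 (the algebra so(8)).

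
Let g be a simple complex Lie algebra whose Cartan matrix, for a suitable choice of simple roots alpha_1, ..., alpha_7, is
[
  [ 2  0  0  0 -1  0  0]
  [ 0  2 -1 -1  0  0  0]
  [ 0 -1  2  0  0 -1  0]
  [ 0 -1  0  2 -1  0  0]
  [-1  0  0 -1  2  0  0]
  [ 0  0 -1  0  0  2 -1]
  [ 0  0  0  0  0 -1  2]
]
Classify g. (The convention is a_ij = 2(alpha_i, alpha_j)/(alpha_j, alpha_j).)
A7

The matrix has rank 7 with 2's on the diagonal. Reading the off-diagonal entries as Dynkin edges (a single edge where a_ij = a_ji = -1; a double or triple edge where a_ij * a_ji = 2 or 3), the diagram is a chain of 7 nodes with single edges (A_7). One simple-root ordering that puts it in standard form is (alpha_1, alpha_5, alpha_4, alpha_2, alpha_3, alpha_6, alpha_7). So the algebra is type A_7, i.e. sl(8).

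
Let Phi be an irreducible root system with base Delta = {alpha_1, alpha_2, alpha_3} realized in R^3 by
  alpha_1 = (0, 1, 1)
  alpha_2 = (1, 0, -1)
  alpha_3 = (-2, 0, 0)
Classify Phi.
C3

Compute the Cartan integers a_ij = 2(alpha_i, alpha_j)/(alpha_j, alpha_j); the resulting 3x3 Cartan matrix is
[[2, -1, 0], [-1, 2, -1], [0, -2, 2]].
The roots have two lengths (squared-length ratio 2:1); the short ones are alpha_{1,2}. The associated Dynkin diagram is a chain of 3 nodes with a double edge at one end; the terminal node there is the unique long simple root (C_3), so the type is C_3 (the algebra sp(6)).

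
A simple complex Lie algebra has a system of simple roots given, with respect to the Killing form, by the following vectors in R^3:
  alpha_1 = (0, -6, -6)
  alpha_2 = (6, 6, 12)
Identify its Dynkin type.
type G_2

Compute the Cartan integers a_ij = 2(alpha_i, alpha_j)/(alpha_j, alpha_j); the resulting 2x2 Cartan matrix is
[[2, -1], [-3, 2]].
The roots have two lengths (squared-length ratio 3:1); the short ones are alpha_{1}. The associated Dynkin diagram is two nodes joined by a triple edge (G_2), so the type is G_2.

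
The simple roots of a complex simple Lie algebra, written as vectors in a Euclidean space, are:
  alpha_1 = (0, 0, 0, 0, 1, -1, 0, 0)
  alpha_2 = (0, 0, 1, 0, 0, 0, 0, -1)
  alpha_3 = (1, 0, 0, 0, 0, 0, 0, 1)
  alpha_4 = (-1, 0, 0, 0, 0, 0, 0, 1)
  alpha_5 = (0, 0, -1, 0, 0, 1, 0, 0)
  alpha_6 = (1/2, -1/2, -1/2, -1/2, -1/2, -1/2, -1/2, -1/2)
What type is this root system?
Compute the Cartan integers a_ij = 2(alpha_i, alpha_j)/(alpha_j, alpha_j); the resulting 6x6 Cartan matrix is
[[2, 0, 0, 0, -1, 0], [0, 2, -1, -1, -1, 0], [0, -1, 2, 0, 0, 0], [0, -1, 0, 2, 0, -1], [-1, -1, 0, 0, 2, 0], [0, 0, 0, -1, 0, 2]].
All simple roots have the same length, so the diagram is simply laced. The associated Dynkin diagram is a chain of 5 nodes with one extra node attached to the third node from one end (E_6), so the type is E_6.

type E_6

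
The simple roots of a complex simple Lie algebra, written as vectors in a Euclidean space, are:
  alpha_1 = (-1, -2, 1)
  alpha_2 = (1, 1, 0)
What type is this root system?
Compute the Cartan integers a_ij = 2(alpha_i, alpha_j)/(alpha_j, alpha_j); the resulting 2x2 Cartan matrix is
[[2, -3], [-1, 2]].
The roots have two lengths (squared-length ratio 3:1); the short ones are alpha_{2}. The associated Dynkin diagram is two nodes joined by a triple edge (G_2), so the type is G_2.

G_2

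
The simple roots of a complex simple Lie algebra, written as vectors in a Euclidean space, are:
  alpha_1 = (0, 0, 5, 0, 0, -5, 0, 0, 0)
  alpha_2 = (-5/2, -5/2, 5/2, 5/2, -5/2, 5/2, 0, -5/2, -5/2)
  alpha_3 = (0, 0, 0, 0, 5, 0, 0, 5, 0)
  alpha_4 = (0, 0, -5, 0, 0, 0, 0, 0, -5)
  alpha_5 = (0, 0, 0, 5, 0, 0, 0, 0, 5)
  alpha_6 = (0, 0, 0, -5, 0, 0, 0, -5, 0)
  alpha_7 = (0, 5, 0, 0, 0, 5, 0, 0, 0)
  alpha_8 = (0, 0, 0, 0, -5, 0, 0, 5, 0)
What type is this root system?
E_8

Compute the Cartan integers a_ij = 2(alpha_i, alpha_j)/(alpha_j, alpha_j); the resulting 8x8 Cartan matrix is
[[2, 0, 0, -1, 0, 0, -1, 0], [0, 2, -1, 0, 0, 0, 0, 0], [0, -1, 2, 0, 0, -1, 0, 0], [-1, 0, 0, 2, -1, 0, 0, 0], [0, 0, 0, -1, 2, -1, 0, 0], [0, 0, -1, 0, -1, 2, 0, -1], [-1, 0, 0, 0, 0, 0, 2, 0], [0, 0, 0, 0, 0, -1, 0, 2]].
All simple roots have the same length, so the diagram is simply laced. The associated Dynkin diagram is a chain of 7 nodes with one extra node attached to the third node from one end (E_8), so the type is E_8.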